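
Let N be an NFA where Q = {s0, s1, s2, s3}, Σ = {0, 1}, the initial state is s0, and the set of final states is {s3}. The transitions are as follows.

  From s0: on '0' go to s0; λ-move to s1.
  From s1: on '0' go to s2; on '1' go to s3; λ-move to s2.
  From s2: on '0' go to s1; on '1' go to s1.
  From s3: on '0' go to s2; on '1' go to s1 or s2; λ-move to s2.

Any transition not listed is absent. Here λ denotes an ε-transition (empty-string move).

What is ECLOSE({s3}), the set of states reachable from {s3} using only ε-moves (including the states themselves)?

{s2, s3}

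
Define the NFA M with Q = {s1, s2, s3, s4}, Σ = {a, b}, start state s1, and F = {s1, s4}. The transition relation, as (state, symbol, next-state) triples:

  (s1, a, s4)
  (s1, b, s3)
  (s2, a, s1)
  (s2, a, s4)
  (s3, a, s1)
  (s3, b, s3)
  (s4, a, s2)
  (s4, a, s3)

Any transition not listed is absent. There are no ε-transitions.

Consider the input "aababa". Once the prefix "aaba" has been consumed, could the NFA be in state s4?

No

Start in {s1}.
Read 'a': {s1} → {s4}.
Read 'a': {s4} → {s2, s3}.
Read 'b': {s2, s3} → {s3}.
Read 'a': {s3} → {s1}.
State s4 is not in {s1}.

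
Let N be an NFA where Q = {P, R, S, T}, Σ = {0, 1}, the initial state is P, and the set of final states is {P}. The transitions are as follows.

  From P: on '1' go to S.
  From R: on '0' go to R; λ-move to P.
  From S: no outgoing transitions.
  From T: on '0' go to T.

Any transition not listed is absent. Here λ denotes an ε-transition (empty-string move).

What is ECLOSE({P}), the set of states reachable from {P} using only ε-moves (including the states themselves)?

Begin with {P}.
No ε-moves leave this set, so the closure equals the set itself.

{P}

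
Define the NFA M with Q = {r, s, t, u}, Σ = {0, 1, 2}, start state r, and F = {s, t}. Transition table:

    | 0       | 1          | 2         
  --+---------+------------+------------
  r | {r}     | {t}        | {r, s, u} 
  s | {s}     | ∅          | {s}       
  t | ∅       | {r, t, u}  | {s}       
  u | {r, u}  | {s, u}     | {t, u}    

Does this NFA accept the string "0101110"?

No

Start in {r}.
Read '0': r→{r}; now {r}.
Read '1': r→{t}; now {t}.
Read '0': t→∅; now ∅.
The set is empty and remains empty for the remaining 4 symbols.
The final set ∅ contains no accepting state.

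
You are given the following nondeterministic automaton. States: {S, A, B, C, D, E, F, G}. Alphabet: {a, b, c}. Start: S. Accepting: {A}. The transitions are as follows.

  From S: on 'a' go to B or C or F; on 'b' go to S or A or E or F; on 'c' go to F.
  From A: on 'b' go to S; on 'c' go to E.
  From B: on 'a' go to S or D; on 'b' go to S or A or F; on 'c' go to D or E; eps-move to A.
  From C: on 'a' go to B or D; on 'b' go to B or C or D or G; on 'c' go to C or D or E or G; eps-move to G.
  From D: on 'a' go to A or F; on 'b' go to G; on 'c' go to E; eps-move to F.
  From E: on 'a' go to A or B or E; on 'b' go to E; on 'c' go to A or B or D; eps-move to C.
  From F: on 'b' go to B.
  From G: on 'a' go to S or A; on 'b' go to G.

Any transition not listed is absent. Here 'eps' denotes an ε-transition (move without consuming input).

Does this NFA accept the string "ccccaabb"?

No

Start in {S}.
Read 'c': {S} → {F}.
Read 'c': {F} → ∅.
The set is empty and remains empty for the remaining 6 symbols.
The final set ∅ contains no accepting state.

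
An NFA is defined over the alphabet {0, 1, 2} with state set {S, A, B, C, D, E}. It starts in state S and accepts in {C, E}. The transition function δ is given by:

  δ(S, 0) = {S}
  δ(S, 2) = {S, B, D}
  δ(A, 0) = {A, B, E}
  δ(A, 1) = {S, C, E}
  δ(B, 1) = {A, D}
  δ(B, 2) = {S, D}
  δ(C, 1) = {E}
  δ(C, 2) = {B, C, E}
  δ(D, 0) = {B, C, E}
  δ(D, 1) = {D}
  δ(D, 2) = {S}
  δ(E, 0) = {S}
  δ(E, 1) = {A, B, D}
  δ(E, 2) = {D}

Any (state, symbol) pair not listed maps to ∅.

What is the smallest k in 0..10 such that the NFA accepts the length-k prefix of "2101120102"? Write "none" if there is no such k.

Start in {S}.
Read '2': S→{S, B, D}; now {S, B, D}.
Read '1': S→∅, B→{A, D}, D→{D}; now {A, D}.
Read '0': A→{A, B, E}, D→{B, C, E}; now {A, B, C, E}.
None of the earlier sets intersect F, but {A, B, C, E} does.

3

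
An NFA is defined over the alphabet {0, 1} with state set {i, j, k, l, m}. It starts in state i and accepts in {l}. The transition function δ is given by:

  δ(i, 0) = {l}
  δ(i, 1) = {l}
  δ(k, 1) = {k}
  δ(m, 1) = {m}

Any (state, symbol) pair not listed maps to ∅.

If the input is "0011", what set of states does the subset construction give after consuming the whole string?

∅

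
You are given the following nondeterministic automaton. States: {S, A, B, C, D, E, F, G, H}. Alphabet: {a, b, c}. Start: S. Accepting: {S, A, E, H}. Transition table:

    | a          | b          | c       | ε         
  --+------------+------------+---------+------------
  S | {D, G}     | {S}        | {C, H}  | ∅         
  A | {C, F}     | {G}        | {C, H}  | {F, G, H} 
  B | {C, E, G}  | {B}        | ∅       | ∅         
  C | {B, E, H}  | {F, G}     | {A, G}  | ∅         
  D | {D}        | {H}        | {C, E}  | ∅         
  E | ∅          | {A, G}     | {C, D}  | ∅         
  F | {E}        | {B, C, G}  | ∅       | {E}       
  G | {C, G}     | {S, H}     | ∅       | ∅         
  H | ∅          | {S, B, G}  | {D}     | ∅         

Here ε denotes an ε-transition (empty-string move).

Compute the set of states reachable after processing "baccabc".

{A, C, D, E, F, G, H}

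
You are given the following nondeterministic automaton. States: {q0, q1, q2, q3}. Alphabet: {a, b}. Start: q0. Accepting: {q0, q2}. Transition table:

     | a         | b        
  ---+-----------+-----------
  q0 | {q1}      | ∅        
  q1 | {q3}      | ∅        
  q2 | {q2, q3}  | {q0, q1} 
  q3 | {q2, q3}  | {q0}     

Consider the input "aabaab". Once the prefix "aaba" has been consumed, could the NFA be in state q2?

Start in {q0}.
Read 'a': q0→{q1}; now {q1}.
Read 'a': q1→{q3}; now {q3}.
Read 'b': q3→{q0}; now {q0}.
Read 'a': q0→{q1}; now {q1}.
State q2 is not in {q1}.

No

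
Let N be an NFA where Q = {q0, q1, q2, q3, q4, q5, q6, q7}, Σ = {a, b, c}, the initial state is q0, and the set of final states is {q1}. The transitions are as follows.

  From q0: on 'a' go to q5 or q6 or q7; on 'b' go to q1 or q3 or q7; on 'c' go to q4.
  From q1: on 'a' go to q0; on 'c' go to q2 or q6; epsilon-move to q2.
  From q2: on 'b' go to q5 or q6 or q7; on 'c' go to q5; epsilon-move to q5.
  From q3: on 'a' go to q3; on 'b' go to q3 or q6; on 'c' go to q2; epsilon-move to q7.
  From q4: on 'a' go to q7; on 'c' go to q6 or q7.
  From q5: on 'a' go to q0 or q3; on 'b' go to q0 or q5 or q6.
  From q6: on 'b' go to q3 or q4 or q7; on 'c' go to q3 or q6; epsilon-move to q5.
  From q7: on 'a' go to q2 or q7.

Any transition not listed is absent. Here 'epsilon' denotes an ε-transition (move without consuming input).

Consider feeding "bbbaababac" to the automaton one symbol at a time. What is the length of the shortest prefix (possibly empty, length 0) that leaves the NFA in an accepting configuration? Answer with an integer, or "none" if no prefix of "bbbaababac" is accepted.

1

Start in {q0}.
Read 'b': {q0} → {q1, q2, q3, q5, q7}.
None of the earlier sets intersect F, but {q1, q2, q3, q5, q7} does.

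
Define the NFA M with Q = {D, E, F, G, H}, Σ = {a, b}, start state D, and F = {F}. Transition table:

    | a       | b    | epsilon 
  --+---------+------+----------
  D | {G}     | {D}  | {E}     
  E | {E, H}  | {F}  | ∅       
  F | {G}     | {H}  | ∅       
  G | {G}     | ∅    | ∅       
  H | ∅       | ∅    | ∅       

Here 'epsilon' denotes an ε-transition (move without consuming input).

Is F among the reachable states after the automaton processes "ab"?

Yes

Start: ε-closure({D}) = {D, E}.
Read 'a': {D, E} → {E, G, H}.
Read 'b': {E, G, H} → {F}.
State F is in {F}.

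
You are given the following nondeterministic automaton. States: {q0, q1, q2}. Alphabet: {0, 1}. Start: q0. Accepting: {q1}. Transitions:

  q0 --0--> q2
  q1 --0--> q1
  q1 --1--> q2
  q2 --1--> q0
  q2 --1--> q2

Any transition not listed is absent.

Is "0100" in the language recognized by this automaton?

Start in {q0}.
Read '0': q0→{q2}; now {q2}.
Read '1': q2→{q0, q2}; now {q0, q2}.
Read '0': q0→{q2}, q2→∅; now {q2}.
Read '0': q2→∅; now ∅.
The final set ∅ contains no accepting state.

No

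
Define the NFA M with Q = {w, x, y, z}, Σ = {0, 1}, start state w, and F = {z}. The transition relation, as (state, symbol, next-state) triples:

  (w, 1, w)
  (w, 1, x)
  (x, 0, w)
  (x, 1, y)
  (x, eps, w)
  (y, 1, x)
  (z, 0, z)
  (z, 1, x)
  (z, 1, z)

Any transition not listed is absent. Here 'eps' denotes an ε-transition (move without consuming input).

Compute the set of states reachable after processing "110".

Start in {w}.
Read '1': w→{w, x}; now {w, x}.
Read '1': w→{w, x}, x→{y}; now {w, x, y}.
Read '0': w→∅, x→{w}, y→∅; now {w}.

{w}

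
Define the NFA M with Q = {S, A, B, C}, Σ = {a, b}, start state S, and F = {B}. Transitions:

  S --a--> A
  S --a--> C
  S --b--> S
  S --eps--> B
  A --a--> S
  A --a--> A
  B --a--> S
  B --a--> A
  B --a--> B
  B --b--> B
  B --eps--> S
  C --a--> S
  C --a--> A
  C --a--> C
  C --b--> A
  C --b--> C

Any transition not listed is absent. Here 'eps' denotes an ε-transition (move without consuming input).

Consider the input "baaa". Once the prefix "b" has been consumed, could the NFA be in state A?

No

Start: ε-closure({S}) = {S, B}.
Read 'b': S→{S}, B→{B}; now {S, B}.
State A is not in {S, B}.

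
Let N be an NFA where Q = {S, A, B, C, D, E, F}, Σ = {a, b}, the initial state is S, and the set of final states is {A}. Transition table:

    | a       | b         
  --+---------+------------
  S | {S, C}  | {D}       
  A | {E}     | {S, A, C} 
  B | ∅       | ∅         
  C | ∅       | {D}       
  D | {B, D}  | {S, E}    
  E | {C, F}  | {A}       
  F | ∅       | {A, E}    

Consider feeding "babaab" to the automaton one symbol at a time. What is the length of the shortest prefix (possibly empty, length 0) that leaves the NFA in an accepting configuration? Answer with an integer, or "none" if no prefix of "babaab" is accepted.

Start in {S}.
Read 'b': {S} → {D}.
Read 'a': {D} → {B, D}.
Read 'b': {B, D} → {S, E}.
Read 'a': {S, E} → {S, C, F}.
Read 'a': {S, C, F} → {S, C}.
Read 'b': {S, C} → {D}.
No reachable set along the way intersects F.

none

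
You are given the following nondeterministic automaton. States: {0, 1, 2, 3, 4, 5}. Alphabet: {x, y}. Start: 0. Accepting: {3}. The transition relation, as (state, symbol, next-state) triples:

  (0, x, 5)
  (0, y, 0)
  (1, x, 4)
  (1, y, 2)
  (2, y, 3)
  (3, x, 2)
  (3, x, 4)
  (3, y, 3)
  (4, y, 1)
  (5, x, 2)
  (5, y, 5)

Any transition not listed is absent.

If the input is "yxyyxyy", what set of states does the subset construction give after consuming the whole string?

{3}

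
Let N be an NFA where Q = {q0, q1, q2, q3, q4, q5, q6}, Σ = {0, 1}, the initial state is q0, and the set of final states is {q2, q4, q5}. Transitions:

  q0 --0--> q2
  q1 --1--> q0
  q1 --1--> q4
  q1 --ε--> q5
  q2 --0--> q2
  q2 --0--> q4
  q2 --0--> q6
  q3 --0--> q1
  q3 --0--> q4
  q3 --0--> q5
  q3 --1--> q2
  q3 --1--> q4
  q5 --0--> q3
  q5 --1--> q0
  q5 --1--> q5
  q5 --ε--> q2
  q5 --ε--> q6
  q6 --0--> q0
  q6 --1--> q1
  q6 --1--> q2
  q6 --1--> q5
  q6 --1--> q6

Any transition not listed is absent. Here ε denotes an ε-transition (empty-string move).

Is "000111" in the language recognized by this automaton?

Yes

Start in {q0}.
Read '0': {q0} → {q2}.
Read '0': {q2} → {q2, q4, q6}.
Read '0': {q2, q4, q6} → {q0, q2, q4, q6}.
Read '1': {q0, q2, q4, q6} → {q1, q2, q5, q6}.
Read '1': {q1, q2, q5, q6} → {q0, q1, q2, q4, q5, q6}.
Read '1': {q0, q1, q2, q4, q5, q6} → {q0, q1, q2, q4, q5, q6}.
The final set {q0, q1, q2, q4, q5, q6} contains the accepting states q2, q4, q5.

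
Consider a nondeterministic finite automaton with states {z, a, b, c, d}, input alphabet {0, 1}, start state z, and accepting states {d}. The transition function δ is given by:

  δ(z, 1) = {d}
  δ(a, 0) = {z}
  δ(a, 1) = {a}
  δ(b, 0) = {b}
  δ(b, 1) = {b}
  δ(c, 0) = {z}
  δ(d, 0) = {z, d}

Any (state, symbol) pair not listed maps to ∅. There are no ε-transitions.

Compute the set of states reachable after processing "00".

Start in {z}.
Read '0': {z} → ∅.
The set is empty and remains empty for the remaining 1 symbol.

∅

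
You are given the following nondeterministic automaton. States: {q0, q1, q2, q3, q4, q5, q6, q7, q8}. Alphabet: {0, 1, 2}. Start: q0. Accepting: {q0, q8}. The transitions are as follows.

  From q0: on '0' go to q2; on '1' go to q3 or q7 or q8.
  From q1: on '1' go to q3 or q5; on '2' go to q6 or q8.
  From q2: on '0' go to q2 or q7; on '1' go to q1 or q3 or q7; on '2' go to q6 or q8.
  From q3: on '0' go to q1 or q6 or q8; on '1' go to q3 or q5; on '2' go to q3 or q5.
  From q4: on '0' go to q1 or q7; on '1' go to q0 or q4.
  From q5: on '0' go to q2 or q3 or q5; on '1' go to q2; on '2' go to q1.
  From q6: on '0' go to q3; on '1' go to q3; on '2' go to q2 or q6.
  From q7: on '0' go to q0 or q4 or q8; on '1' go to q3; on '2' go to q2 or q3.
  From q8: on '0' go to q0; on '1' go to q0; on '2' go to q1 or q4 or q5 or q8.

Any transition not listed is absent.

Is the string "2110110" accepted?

No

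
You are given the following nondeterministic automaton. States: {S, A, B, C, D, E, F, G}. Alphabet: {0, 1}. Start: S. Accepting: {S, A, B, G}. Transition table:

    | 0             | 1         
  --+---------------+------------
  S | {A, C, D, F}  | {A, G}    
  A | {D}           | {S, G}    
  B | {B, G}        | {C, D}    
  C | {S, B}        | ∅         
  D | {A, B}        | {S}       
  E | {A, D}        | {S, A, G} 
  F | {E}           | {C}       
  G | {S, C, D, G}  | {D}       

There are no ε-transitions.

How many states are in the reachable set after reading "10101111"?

4

Start in {S}.
Read '1': {S} → {A, G}.
Read '0': {A, G} → {S, C, D, G}.
Read '1': {S, C, D, G} → {S, A, D, G}.
Read '0': {S, A, D, G} → {S, A, B, C, D, F, G}.
Read '1': {S, A, B, C, D, F, G} → {S, A, C, D, G}.
Read '1': {S, A, C, D, G} → {S, A, D, G}.
Read '1': {S, A, D, G} → {S, A, D, G}.
Read '1': {S, A, D, G} → {S, A, D, G}.
That set has 4 states.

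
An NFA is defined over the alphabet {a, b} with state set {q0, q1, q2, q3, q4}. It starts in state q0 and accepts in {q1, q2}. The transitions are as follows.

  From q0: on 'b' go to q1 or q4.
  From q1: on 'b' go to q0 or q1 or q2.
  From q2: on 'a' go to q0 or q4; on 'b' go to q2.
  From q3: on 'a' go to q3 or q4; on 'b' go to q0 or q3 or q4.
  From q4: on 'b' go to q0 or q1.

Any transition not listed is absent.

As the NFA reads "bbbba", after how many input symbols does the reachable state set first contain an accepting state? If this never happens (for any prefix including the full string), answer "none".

1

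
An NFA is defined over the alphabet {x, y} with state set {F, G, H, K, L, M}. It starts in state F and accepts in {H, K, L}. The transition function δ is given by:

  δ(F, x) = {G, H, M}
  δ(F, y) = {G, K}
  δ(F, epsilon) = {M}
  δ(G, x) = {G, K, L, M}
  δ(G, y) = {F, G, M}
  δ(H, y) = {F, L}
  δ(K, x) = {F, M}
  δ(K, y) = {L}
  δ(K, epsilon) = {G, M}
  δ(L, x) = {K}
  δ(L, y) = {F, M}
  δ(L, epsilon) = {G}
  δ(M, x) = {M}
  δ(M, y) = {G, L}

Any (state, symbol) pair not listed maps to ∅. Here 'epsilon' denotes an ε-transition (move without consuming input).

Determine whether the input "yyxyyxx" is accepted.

Yes

Start: ε-closure({F}) = {F, M}.
Read 'y': F→{G, K}, M→{G, L}; union {G, K, L}; ε-closure = {G, K, L, M}.
Read 'y': G→{F, G, M}, K→{L}, L→{F, M}, M→{G, L}; now {F, G, L, M}.
Read 'x': F→{G, H, M}, G→{G, K, L, M}, L→{K}, M→{M}; now {G, H, K, L, M}.
Read 'y': G→{F, G, M}, H→{F, L}, K→{L}, L→{F, M}, M→{G, L}; now {F, G, L, M}.
Read 'y': F→{G, K}, G→{F, G, M}, L→{F, M}, M→{G, L}; now {F, G, K, L, M}.
Read 'x': F→{G, H, M}, G→{G, K, L, M}, K→{F, M}, L→{K}, M→{M}; now {F, G, H, K, L, M}.
Read 'x': F→{G, H, M}, G→{G, K, L, M}, H→∅, K→{F, M}, L→{K}, M→{M}; now {F, G, H, K, L, M}.
The final set {F, G, H, K, L, M} contains the accepting states H, K, L.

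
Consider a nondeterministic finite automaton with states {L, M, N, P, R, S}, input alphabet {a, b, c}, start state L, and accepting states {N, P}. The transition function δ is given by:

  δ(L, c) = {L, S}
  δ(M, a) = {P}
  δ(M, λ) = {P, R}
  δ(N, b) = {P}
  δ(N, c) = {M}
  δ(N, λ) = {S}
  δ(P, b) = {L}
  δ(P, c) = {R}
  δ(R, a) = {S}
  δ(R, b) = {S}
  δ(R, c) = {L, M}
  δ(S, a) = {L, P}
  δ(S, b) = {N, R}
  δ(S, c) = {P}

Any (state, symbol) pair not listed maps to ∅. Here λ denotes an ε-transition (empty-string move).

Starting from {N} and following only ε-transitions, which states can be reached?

Begin with {N}.
ε-move N → S; add S.

{N, S}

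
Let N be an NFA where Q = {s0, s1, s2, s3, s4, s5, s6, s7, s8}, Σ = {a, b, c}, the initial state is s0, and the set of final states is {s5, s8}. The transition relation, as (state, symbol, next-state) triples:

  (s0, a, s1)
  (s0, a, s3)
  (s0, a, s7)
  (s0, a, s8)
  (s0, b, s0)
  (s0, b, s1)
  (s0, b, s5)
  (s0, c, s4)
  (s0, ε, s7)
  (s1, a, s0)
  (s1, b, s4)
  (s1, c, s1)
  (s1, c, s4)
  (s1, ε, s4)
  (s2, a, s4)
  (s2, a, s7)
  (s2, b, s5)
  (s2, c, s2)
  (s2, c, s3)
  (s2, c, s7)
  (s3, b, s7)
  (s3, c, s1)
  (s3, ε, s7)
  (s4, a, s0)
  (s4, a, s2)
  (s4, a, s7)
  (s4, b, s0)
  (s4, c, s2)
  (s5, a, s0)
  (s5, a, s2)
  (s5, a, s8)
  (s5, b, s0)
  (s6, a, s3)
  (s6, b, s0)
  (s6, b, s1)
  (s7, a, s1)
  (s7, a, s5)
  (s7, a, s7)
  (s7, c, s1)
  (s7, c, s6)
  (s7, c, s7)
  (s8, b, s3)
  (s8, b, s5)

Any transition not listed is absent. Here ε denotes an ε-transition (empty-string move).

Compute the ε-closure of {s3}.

Begin with {s3}.
ε-move s3 → s7; add s7.

{s3, s7}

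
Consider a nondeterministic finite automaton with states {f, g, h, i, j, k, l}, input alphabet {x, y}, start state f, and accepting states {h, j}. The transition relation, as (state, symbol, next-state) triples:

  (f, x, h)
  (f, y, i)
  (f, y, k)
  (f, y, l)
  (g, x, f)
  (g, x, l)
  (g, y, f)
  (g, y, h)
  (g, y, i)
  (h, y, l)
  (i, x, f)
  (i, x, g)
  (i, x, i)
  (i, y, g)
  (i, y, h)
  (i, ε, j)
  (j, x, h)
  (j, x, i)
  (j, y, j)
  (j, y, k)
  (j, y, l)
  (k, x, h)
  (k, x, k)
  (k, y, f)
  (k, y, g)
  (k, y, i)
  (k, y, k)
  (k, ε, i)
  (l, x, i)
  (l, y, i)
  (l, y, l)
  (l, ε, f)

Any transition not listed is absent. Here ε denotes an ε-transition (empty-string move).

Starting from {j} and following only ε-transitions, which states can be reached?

{j}

Begin with {j}.
No ε-moves leave this set, so the closure equals the set itself.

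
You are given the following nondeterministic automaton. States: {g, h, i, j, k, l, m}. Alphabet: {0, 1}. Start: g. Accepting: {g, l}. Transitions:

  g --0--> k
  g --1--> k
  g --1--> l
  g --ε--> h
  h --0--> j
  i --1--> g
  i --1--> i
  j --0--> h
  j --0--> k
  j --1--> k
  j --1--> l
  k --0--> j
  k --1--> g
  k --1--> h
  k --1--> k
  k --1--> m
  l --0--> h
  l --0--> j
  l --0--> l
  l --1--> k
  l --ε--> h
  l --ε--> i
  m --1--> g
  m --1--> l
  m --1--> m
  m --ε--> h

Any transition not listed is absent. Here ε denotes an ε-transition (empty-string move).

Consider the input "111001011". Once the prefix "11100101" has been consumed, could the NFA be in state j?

Start: ε-closure({g}) = {g, h}.
Read '1': g→{k, l}, h→∅; union {k, l}; ε-closure = {h, i, k, l}.
Read '1': h→∅, i→{g, i}, k→{g, h, k, m}, l→{k}; now {g, h, i, k, m}.
Read '1': g→{k, l}, h→∅, i→{g, i}, k→{g, h, k, m}, m→{g, l, m}; now {g, h, i, k, l, m}.
Read '0': g→{k}, h→{j}, i→∅, k→{j}, l→{h, j, l}, m→∅; union {h, j, k, l}; ε-closure = {h, i, j, k, l}.
Read '0': h→{j}, i→∅, j→{h, k}, k→{j}, l→{h, j, l}; union {h, j, k, l}; ε-closure = {h, i, j, k, l}.
Read '1': h→∅, i→{g, i}, j→{k, l}, k→{g, h, k, m}, l→{k}; now {g, h, i, k, l, m}.
Read '0': g→{k}, h→{j}, i→∅, k→{j}, l→{h, j, l}, m→∅; union {h, j, k, l}; ε-closure = {h, i, j, k, l}.
Read '1': h→∅, i→{g, i}, j→{k, l}, k→{g, h, k, m}, l→{k}; now {g, h, i, k, l, m}.
State j is not in {g, h, i, k, l, m}.

No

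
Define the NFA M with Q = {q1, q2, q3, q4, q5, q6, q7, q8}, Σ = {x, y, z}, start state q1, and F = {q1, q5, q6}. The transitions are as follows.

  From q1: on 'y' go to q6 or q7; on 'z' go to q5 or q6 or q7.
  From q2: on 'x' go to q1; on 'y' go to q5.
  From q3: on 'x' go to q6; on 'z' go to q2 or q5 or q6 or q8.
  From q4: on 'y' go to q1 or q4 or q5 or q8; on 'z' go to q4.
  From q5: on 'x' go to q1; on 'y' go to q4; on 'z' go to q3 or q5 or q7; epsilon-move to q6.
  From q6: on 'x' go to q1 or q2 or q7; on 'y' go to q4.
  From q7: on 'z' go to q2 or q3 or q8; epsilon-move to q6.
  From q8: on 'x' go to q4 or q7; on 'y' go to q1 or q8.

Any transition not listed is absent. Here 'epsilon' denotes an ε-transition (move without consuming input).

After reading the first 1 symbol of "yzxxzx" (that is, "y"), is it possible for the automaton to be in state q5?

No

Start in {q1}.
Read 'y': q1→{q6, q7}; now {q6, q7}.
State q5 is not in {q6, q7}.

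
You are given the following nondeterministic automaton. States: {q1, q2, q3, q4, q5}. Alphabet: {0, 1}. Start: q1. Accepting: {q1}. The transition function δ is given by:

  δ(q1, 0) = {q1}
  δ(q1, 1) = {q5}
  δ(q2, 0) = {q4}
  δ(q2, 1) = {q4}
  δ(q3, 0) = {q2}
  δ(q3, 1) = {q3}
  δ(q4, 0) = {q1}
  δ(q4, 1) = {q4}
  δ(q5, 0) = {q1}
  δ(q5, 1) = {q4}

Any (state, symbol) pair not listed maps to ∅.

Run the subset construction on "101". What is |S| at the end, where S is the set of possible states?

1

Start in {q1}.
Read '1': q1→{q5}; now {q5}.
Read '0': q5→{q1}; now {q1}.
Read '1': q1→{q5}; now {q5}.
That set has 1 state.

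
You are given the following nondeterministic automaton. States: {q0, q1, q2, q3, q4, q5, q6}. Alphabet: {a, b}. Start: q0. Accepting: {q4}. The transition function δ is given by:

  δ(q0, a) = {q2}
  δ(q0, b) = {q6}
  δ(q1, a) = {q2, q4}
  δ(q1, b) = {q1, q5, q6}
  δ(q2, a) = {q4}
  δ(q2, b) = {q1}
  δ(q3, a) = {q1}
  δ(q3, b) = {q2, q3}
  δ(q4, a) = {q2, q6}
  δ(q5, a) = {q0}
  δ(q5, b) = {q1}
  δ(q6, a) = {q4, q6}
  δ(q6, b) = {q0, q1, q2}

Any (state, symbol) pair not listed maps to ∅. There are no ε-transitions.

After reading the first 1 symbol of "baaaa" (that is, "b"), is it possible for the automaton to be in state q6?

Start in {q0}.
Read 'b': q0→{q6}; now {q6}.
State q6 is in {q6}.

Yes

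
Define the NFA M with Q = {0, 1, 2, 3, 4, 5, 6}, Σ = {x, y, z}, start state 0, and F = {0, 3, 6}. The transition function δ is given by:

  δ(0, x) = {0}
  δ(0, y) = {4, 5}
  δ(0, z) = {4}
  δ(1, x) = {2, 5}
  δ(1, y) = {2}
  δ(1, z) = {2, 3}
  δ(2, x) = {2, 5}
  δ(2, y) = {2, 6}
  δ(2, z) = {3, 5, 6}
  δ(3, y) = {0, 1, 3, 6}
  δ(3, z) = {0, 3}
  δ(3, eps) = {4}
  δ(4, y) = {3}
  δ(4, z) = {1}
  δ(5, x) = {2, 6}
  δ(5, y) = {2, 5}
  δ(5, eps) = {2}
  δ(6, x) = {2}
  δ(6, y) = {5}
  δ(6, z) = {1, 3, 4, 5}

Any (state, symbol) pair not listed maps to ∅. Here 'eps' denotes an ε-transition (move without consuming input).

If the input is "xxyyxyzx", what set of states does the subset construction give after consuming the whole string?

{2, 5, 6}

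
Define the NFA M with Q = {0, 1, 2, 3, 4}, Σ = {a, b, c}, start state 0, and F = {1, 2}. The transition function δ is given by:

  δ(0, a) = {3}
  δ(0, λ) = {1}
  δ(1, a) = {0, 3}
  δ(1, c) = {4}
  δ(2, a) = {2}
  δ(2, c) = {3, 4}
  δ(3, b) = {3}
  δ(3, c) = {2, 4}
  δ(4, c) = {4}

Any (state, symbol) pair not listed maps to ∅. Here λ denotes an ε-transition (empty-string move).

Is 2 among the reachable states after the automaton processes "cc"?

Start: ε-closure({0}) = {0, 1}.
Read 'c': 0→∅, 1→{4}; now {4}.
Read 'c': 4→{4}; now {4}.
State 2 is not in {4}.

No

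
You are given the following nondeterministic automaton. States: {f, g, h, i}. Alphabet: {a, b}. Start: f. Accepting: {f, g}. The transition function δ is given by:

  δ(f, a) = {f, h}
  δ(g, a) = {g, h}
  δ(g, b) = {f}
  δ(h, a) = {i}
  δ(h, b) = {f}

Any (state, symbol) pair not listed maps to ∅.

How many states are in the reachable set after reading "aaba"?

Start in {f}.
Read 'a': {f} → {f, h}.
Read 'a': {f, h} → {f, h, i}.
Read 'b': {f, h, i} → {f}.
Read 'a': {f} → {f, h}.
That set has 2 states.

2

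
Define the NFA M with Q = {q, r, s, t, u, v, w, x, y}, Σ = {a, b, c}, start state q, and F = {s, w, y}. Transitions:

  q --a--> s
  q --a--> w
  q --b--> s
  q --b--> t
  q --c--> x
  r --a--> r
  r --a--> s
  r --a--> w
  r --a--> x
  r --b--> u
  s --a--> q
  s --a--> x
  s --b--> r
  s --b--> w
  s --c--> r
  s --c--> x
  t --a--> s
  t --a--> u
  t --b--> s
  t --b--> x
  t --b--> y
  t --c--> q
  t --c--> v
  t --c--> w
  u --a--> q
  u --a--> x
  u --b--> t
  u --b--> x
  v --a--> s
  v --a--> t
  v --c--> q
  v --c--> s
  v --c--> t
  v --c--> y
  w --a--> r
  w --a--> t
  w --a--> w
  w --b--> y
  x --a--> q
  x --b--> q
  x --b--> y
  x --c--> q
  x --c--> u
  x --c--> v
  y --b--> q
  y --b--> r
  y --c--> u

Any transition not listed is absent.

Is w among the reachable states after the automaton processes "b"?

Start in {q}.
Read 'b': {q} → {s, t}.
State w is not in {s, t}.

No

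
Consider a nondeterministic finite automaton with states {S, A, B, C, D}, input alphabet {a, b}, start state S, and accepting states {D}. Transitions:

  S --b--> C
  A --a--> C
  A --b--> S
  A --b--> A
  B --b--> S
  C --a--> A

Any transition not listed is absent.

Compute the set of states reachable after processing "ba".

Start in {S}.
Read 'b': S→{C}; now {C}.
Read 'a': C→{A}; now {A}.

{A}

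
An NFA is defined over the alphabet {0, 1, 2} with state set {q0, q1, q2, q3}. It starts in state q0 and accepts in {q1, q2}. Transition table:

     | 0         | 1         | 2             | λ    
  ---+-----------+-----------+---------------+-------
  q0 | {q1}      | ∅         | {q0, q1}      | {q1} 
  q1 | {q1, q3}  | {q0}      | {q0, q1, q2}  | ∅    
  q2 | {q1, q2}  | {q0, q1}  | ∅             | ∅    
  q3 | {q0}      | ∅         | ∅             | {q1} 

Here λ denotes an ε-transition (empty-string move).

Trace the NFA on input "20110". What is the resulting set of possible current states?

Start: ε-closure({q0}) = {q0, q1}.
Read '2': {q0, q1} → {q0, q1, q2}.
Read '0': {q0, q1, q2} → {q1, q2, q3}.
Read '1': {q1, q2, q3} → {q0, q1}.
Read '1': {q0, q1} → {q0, q1}.
Read '0': {q0, q1} → {q1, q3}.

{q1, q3}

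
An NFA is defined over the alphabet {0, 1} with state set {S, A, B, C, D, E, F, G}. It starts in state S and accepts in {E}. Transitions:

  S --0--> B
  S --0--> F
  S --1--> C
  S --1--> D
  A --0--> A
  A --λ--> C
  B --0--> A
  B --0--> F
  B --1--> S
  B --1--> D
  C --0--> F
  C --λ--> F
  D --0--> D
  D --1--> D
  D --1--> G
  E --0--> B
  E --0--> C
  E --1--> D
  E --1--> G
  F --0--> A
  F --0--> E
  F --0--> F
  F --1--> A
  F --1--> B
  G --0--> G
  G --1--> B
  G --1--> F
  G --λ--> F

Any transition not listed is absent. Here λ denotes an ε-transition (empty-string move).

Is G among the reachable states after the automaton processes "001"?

Yes

Start in {S}.
Read '0': S→{B, F}; now {B, F}.
Read '0': B→{A, F}, F→{A, E, F}; union {A, E, F}; ε-closure = {A, C, E, F}.
Read '1': A→∅, C→∅, E→{D, G}, F→{A, B}; union {A, B, D, G}; ε-closure = {A, B, C, D, F, G}.
State G is in {A, B, C, D, F, G}.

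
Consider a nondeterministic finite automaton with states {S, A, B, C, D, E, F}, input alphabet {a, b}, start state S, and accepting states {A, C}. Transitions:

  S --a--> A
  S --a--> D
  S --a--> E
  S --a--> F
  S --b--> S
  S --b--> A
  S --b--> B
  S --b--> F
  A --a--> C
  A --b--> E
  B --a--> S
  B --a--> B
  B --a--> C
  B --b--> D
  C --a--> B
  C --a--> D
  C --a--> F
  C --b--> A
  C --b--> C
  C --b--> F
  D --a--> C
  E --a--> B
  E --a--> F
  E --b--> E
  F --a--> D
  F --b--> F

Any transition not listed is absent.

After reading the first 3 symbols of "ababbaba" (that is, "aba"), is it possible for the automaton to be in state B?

Start in {S}.
Read 'a': {S} → {A, D, E, F}.
Read 'b': {A, D, E, F} → {E, F}.
Read 'a': {E, F} → {B, D, F}.
State B is in {B, D, F}.

Yes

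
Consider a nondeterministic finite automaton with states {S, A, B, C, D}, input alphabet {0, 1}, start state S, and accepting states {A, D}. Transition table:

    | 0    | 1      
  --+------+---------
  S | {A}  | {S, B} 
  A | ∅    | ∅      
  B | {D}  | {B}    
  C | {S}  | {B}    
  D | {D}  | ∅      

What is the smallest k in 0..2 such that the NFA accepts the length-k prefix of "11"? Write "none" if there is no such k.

Start in {S}.
Read '1': {S} → {S, B}.
Read '1': {S, B} → {S, B}.
No reachable set along the way intersects F.

none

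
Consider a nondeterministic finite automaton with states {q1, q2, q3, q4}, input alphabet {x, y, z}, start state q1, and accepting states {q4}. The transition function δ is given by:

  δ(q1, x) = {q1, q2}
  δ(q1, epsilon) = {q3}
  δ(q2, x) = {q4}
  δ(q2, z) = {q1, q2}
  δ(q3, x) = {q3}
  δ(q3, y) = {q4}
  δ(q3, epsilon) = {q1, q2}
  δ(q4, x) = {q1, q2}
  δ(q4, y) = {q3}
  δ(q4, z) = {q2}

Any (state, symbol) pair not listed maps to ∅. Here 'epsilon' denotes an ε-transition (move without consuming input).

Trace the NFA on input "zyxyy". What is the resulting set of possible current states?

Start: ε-closure({q1}) = {q1, q2, q3}.
Read 'z': q1→∅, q2→{q1, q2}, q3→∅; union {q1, q2}; ε-closure = {q1, q2, q3}.
Read 'y': q1→∅, q2→∅, q3→{q4}; now {q4}.
Read 'x': q4→{q1, q2}; union {q1, q2}; ε-closure = {q1, q2, q3}.
Read 'y': q1→∅, q2→∅, q3→{q4}; now {q4}.
Read 'y': q4→{q3}; union {q3}; ε-closure = {q1, q2, q3}.

{q1, q2, q3}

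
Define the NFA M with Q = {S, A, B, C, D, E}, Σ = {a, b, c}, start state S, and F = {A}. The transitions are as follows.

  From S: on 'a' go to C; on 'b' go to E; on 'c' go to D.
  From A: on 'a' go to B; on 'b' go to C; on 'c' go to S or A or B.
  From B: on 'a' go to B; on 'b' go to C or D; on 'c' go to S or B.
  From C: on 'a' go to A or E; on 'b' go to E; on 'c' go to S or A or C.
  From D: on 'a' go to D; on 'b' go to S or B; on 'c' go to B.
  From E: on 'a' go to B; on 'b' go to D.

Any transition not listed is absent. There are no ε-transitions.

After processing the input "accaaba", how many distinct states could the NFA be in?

5

Start in {S}.
Read 'a': {S} → {C}.
Read 'c': {C} → {S, A, C}.
Read 'c': {S, A, C} → {S, A, B, C, D}.
Read 'a': {S, A, B, C, D} → {A, B, C, D, E}.
Read 'a': {A, B, C, D, E} → {A, B, D, E}.
Read 'b': {A, B, D, E} → {S, B, C, D}.
Read 'a': {S, B, C, D} → {A, B, C, D, E}.
That set has 5 states.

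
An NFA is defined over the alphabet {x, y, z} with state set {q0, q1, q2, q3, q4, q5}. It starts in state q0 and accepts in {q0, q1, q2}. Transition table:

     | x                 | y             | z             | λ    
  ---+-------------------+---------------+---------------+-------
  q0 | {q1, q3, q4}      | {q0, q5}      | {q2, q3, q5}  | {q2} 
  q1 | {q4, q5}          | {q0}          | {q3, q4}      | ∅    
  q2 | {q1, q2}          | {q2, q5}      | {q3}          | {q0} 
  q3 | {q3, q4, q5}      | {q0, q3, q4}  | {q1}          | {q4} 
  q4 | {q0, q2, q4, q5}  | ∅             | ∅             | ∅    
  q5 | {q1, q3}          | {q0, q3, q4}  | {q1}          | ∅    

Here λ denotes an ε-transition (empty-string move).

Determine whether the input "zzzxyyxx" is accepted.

Start: ε-closure({q0}) = {q0, q2}.
Read 'z': q0→{q2, q3, q5}, q2→{q3}; union {q2, q3, q5}; ε-closure = {q0, q2, q3, q4, q5}.
Read 'z': q0→{q2, q3, q5}, q2→{q3}, q3→{q1}, q4→∅, q5→{q1}; union {q1, q2, q3, q5}; ε-closure = {q0, q1, q2, q3, q4, q5}.
Read 'z': q0→{q2, q3, q5}, q1→{q3, q4}, q2→{q3}, q3→{q1}, q4→∅, q5→{q1}; union {q1, q2, q3, q4, q5}; ε-closure = {q0, q1, q2, q3, q4, q5}.
Read 'x': q0→{q1, q3, q4}, q1→{q4, q5}, q2→{q1, q2}, q3→{q3, q4, q5}, q4→{q0, q2, q4, q5}, q5→{q1, q3}; now {q0, q1, q2, q3, q4, q5}.
Read 'y': q0→{q0, q5}, q1→{q0}, q2→{q2, q5}, q3→{q0, q3, q4}, q4→∅, q5→{q0, q3, q4}; now {q0, q2, q3, q4, q5}.
Read 'y': q0→{q0, q5}, q2→{q2, q5}, q3→{q0, q3, q4}, q4→∅, q5→{q0, q3, q4}; now {q0, q2, q3, q4, q5}.
Read 'x': q0→{q1, q3, q4}, q2→{q1, q2}, q3→{q3, q4, q5}, q4→{q0, q2, q4, q5}, q5→{q1, q3}; now {q0, q1, q2, q3, q4, q5}.
Read 'x': q0→{q1, q3, q4}, q1→{q4, q5}, q2→{q1, q2}, q3→{q3, q4, q5}, q4→{q0, q2, q4, q5}, q5→{q1, q3}; now {q0, q1, q2, q3, q4, q5}.
The final set {q0, q1, q2, q3, q4, q5} contains the accepting states q0, q1, q2.

Yes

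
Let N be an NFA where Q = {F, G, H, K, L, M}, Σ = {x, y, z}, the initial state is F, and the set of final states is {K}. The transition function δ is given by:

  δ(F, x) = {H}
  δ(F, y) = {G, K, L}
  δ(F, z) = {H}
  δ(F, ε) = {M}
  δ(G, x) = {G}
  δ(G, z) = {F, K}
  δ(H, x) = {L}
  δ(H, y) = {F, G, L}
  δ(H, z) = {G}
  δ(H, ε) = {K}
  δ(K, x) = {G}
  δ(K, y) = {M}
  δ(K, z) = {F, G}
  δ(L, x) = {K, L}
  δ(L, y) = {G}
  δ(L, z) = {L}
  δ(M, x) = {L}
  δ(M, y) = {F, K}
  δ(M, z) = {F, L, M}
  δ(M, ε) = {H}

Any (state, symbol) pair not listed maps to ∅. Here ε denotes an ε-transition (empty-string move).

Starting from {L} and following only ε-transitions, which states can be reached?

{L}

Begin with {L}.
No ε-moves leave this set, so the closure equals the set itself.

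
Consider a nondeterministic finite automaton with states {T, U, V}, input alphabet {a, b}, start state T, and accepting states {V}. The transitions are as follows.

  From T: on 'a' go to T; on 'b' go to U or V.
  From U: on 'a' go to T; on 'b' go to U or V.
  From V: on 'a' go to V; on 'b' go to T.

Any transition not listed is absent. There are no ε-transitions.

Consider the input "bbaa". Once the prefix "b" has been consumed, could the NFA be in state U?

Yes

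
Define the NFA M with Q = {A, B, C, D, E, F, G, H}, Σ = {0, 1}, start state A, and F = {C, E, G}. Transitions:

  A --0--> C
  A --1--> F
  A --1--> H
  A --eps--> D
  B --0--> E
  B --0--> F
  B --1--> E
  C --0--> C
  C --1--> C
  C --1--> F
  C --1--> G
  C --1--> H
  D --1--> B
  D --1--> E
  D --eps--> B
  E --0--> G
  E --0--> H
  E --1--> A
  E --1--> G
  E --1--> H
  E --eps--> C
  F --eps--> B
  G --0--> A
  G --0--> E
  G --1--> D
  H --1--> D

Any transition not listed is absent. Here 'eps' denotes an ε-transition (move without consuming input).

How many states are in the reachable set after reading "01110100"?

8

Start: ε-closure({A}) = {A, B, D}.
Read '0': A→{C}, B→{E, F}, D→∅; union {C, E, F}; ε-closure = {B, C, E, F}.
Read '1': B→{E}, C→{C, F, G, H}, E→{A, G, H}, F→∅; union {A, C, E, F, G, H}; ε-closure = {A, B, C, D, E, F, G, H}.
Read '1': A→{F, H}, B→{E}, C→{C, F, G, H}, D→{B, E}, E→{A, G, H}, F→∅, G→{D}, H→{D}; now {A, B, C, D, E, F, G, H}.
Read '1': A→{F, H}, B→{E}, C→{C, F, G, H}, D→{B, E}, E→{A, G, H}, F→∅, G→{D}, H→{D}; now {A, B, C, D, E, F, G, H}.
Read '0': A→{C}, B→{E, F}, C→{C}, D→∅, E→{G, H}, F→∅, G→{A, E}, H→∅; union {A, C, E, F, G, H}; ε-closure = {A, B, C, D, E, F, G, H}.
Read '1': A→{F, H}, B→{E}, C→{C, F, G, H}, D→{B, E}, E→{A, G, H}, F→∅, G→{D}, H→{D}; now {A, B, C, D, E, F, G, H}.
Read '0': A→{C}, B→{E, F}, C→{C}, D→∅, E→{G, H}, F→∅, G→{A, E}, H→∅; union {A, C, E, F, G, H}; ε-closure = {A, B, C, D, E, F, G, H}.
Read '0': A→{C}, B→{E, F}, C→{C}, D→∅, E→{G, H}, F→∅, G→{A, E}, H→∅; union {A, C, E, F, G, H}; ε-closure = {A, B, C, D, E, F, G, H}.
That set has 8 states.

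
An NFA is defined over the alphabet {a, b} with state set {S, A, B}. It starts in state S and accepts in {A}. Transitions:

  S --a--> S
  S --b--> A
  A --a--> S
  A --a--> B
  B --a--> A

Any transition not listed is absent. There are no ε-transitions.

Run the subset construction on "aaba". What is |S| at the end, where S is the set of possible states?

2

Start in {S}.
Read 'a': {S} → {S}.
Read 'a': {S} → {S}.
Read 'b': {S} → {A}.
Read 'a': {A} → {S, B}.
That set has 2 states.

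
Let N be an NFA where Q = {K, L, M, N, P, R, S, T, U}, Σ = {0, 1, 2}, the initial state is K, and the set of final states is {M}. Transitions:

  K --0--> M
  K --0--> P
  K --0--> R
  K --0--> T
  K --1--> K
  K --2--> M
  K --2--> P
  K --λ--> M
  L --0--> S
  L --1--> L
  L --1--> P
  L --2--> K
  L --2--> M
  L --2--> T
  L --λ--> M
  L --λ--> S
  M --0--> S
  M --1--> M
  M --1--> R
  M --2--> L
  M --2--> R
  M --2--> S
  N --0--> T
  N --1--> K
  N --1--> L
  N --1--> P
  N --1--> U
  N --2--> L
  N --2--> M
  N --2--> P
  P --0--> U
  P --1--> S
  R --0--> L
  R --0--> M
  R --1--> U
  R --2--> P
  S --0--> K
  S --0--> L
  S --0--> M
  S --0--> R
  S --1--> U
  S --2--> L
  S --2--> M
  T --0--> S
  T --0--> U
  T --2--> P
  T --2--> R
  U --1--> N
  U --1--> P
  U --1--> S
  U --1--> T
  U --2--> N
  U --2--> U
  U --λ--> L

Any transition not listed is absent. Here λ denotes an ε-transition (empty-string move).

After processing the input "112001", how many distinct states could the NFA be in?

9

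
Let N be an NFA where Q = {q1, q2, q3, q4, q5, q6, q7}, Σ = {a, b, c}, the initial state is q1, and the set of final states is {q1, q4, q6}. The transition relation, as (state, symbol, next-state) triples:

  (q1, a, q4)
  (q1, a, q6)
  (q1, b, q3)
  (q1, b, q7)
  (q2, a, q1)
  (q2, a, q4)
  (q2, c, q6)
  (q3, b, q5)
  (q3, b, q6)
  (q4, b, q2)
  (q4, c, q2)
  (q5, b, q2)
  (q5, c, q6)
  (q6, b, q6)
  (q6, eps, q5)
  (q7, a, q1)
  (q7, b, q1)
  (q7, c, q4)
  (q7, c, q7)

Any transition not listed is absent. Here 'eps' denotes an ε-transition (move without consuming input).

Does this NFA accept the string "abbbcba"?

Start in {q1}.
Read 'a': q1→{q4, q6}; union {q4, q6}; ε-closure = {q4, q5, q6}.
Read 'b': q4→{q2}, q5→{q2}, q6→{q6}; union {q2, q6}; ε-closure = {q2, q5, q6}.
Read 'b': q2→∅, q5→{q2}, q6→{q6}; union {q2, q6}; ε-closure = {q2, q5, q6}.
Read 'b': q2→∅, q5→{q2}, q6→{q6}; union {q2, q6}; ε-closure = {q2, q5, q6}.
Read 'c': q2→{q6}, q5→{q6}, q6→∅; union {q6}; ε-closure = {q5, q6}.
Read 'b': q5→{q2}, q6→{q6}; union {q2, q6}; ε-closure = {q2, q5, q6}.
Read 'a': q2→{q1, q4}, q5→∅, q6→∅; now {q1, q4}.
The final set {q1, q4} contains the accepting states q1, q4.

Yes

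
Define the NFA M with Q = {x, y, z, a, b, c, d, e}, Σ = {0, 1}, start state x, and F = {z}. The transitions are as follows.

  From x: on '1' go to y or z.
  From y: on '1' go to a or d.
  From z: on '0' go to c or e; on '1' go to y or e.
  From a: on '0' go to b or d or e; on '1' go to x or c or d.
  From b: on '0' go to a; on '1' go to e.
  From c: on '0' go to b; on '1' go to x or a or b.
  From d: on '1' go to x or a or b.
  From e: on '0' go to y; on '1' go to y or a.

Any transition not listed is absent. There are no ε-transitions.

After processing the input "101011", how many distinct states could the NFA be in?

Start in {x}.
Read '1': x→{y, z}; now {y, z}.
Read '0': y→∅, z→{c, e}; now {c, e}.
Read '1': c→{x, a, b}, e→{y, a}; now {x, y, a, b}.
Read '0': x→∅, y→∅, a→{b, d, e}, b→{a}; now {a, b, d, e}.
Read '1': a→{x, c, d}, b→{e}, d→{x, a, b}, e→{y, a}; now {x, y, a, b, c, d, e}.
Read '1': x→{y, z}, y→{a, d}, a→{x, c, d}, b→{e}, c→{x, a, b}, d→{x, a, b}, e→{y, a}; now {x, y, z, a, b, c, d, e}.
That set has 8 states.

8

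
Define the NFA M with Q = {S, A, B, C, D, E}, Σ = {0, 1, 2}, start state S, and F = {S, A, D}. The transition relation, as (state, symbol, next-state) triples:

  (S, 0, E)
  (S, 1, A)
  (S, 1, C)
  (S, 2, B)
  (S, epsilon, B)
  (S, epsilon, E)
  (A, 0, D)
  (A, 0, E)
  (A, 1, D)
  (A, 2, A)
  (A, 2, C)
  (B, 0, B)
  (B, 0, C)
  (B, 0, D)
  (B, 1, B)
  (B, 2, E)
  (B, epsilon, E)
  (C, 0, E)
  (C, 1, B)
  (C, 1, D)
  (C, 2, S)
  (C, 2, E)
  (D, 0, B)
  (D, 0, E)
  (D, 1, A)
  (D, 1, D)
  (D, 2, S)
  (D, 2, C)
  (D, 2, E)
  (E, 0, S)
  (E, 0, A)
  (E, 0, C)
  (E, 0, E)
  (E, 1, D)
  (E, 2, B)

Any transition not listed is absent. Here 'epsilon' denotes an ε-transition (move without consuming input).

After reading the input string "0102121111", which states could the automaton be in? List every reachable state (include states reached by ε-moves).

{A, B, D, E}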